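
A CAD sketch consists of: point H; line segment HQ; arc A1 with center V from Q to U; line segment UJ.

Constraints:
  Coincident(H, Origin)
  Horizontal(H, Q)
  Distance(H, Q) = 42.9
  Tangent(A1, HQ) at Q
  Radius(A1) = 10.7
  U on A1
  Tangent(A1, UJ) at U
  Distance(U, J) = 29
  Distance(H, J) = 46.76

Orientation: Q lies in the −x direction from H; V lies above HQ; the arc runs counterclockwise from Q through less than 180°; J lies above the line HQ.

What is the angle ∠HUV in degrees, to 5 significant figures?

173.55°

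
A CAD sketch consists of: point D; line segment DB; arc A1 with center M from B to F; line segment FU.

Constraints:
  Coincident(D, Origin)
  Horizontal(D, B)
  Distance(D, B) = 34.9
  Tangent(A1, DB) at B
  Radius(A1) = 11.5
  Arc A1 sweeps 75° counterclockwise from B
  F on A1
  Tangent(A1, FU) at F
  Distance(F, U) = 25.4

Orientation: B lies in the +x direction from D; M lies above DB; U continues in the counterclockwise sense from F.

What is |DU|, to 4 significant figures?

62.11

On A1, B sits at bearing -90° from M; a 75° counterclockwise sweep puts F at bearing -15°, so F = M + 11.5·(cos -15°, sin -15°) = (46.01, 8.524). Tangency of A1 to FU means the radius MF is perpendicular to FU, so FU runs along (−sin -15°, cos -15°); with |FU| = 25.4, U = (52.58, 33.06). Then |DU| = |U − D| = 62.11.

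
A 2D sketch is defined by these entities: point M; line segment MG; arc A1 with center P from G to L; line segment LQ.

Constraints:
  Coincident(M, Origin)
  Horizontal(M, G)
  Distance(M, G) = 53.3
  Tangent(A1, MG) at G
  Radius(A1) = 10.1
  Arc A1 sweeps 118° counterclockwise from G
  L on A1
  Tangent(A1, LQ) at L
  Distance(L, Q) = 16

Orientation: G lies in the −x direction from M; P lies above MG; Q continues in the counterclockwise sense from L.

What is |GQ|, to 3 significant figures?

29.0

M is at the origin; MG is horizontal with |MG| = 53.3 and G on the −x side, so G = (-53.3, 0.00). The tangent condition forces PG to be normal to MG, so P = G + (0, 10.1) = (-53.3, 10.1). On A1, G sits at bearing -90° from P; a 118° counterclockwise sweep puts L at bearing 28°, so L = P + 10.1·(cos 28°, sin 28°) = (-44.4, 14.8). Tangency of A1 to LQ means the radius PL is perpendicular to LQ, so LQ runs along (−sin 28°, cos 28°); with |LQ| = 16.0, Q = (-51.9, 29.0). Then |GQ| = |Q − G| = 29.0.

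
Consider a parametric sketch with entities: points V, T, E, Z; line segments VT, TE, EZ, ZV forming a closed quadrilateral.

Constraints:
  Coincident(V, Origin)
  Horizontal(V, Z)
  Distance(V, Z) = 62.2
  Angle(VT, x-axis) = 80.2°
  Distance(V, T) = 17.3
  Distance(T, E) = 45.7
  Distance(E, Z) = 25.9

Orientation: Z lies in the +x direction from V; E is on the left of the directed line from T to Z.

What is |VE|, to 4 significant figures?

53.11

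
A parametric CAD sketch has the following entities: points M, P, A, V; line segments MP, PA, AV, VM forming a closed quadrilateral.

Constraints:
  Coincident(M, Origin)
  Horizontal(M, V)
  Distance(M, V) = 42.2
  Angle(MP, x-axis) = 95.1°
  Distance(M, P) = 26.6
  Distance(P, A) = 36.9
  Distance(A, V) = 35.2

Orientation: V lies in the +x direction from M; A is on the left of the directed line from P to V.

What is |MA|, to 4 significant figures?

48.01

Checks: MP at 95.10° ✓; |PA| = 36.90 ✓; |AV| = 35.20 ✓.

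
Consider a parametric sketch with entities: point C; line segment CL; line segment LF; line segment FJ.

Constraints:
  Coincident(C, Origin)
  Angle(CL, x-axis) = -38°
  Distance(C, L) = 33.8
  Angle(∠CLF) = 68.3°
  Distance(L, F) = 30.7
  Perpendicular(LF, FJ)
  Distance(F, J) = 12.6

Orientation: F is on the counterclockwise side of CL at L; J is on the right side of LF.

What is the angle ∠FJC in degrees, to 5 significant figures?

22.472°

C is at the origin; CL runs at -38.0° with length 33.8, so L = 33.8·(cos -38.0°, sin -38.0°) = (26.635, -20.809). ∠CLF = 68.3°, so LF runs at -38.0° + (180° − 68.3°) = 73.700° from the x-axis; with |LF| = 30.7, F = L + 30.7·(cos 73.700°, sin 73.700°) = (35.251, 8.6567). LF is perpendicular to FJ; with |FJ| = 12.6 on the right of LF, J = F + 12.6·(0.95981, -0.28067) = (47.345, 5.1203). Then cos ∠FJC = JF·JC / (|JF||JC|), giving 22.472°.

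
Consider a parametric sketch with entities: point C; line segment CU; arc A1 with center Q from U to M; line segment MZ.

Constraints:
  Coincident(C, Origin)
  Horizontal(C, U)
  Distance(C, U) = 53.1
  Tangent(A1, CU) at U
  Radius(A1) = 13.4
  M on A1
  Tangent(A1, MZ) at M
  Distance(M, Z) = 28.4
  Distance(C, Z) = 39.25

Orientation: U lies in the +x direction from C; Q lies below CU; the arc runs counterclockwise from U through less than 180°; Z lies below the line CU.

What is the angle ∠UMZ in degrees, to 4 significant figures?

152.1°

Checks: |QM| = 13.40 ✓; ∠(QM, MZ) = 90.00° ✓; |MZ| = 28.40 ✓; |CZ| = 39.25 ✓.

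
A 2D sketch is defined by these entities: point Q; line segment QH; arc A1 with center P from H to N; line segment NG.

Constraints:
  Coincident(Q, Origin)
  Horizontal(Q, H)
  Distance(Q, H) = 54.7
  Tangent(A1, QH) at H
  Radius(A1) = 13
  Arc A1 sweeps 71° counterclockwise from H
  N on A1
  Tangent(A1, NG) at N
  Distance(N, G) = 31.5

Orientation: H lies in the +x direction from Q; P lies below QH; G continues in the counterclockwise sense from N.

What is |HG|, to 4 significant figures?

44.66

Q is at the origin; QH is horizontal with |QH| = 54.7 and H on the +x side, so H = (54.70, 0.000). Tangency of A1 to QH means the radius PH is perpendicular to QH, so P = H + (0, -13) = (54.70, -13.00). On A1, H sits at bearing 90° from P; a 71° counterclockwise sweep puts N at bearing 161°, so N = P + 13.0·(cos 161°, sin 161°) = (42.41, -8.768). A1 meets NG tangentially, so PN is at right angles to NG, so NG runs along (−sin 161°, cos 161°); with |NG| = 31.5, G = (32.15, -38.55). Then |HG| = |G − H| = 44.66.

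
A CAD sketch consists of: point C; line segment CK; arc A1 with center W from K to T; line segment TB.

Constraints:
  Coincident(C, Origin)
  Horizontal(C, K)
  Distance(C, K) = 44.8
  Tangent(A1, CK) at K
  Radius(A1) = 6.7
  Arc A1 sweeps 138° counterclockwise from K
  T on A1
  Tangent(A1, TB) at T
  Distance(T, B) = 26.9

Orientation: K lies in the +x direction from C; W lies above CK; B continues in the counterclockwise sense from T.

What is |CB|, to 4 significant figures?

41.70

C is at the origin; CK is horizontal with |CK| = 44.8 and K on the +x side, so K = (44.80, 0.000). Tangency of A1 to CK means the radius WK is perpendicular to CK, so W = K + (0, 6.7) = (44.80, 6.700). On A1, K sits at bearing -90° from W; a 138° counterclockwise sweep puts T at bearing 48°, so T = W + 6.7·(cos 48°, sin 48°) = (49.28, 11.68). A1 meets TB tangentially, so WT is at right angles to TB, so TB runs along (−sin 48°, cos 48°); with |TB| = 26.9, B = (29.29, 29.68). Then |CB| = |B − C| = 41.70.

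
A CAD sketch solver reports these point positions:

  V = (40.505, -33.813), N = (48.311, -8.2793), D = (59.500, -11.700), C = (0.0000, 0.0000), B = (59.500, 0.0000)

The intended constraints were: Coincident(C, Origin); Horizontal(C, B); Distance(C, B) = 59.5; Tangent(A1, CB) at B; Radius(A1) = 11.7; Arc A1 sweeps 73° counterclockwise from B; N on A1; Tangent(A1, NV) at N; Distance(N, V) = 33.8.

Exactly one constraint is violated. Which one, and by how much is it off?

Distance(N, V) = 33.8 — off by 7.10.

C = (0.00, 0.00) ✓; C.y = 0.00, B.y = 0.00 ✓; |CB| = 59.50 ✓; ∠(DB, BC) = 90.00° ✓; |DB| = 11.70 ✓; bearing(D→N) − bearing(D→B) = 73.00° ✓; |DN| = 11.70 ✓; ∠(DN, NV) = 90.00° ✓; |NV| = 26.70 ✗.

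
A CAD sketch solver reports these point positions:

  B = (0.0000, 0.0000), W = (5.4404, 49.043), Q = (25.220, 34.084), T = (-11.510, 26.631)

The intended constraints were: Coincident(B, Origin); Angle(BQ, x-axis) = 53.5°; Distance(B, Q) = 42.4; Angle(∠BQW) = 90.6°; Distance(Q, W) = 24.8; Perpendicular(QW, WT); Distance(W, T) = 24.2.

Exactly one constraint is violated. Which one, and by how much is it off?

Distance(W, T) = 24.2 — off by 3.90.

B = (0.00, 0.00) ✓; BQ at 53.50° ✓; |BQ| = 42.40 ✓; ∠BQW = 90.60° ✓; |QW| = 24.80 ✓; ∠(QW, WT) = 90.00° ✓; |WT| = 28.10 ✗.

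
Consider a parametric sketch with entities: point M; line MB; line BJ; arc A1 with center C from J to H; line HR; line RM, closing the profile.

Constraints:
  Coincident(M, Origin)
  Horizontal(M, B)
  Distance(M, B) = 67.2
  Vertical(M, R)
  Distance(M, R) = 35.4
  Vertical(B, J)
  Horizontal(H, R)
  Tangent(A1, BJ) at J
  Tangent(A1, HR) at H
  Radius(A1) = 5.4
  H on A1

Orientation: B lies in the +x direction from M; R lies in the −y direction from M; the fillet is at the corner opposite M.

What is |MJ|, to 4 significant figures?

73.59

M is at the origin; M and B share the same y with |MB| = 67.2 and B on the +x side, so B = (67.20, 0.000). MR is vertical with |MR| = 35.4 and R on the −y side, so R = (0.000, -35.40). The virtual corner opposite M is at (67.20, -35.40). Since A1 is tangent to BJ there, CJ ⟂ BJ and since A1 is tangent to HR there, CH ⟂ HR, with radius 5.4, so the center C sits 5.4 in from both sides at C = (61.80, -30.00). That places the tangent points at J = (67.20, -30.00) on BJ and H = (61.80, -35.40) on HR. Then |MJ| = |J − M| = 73.59.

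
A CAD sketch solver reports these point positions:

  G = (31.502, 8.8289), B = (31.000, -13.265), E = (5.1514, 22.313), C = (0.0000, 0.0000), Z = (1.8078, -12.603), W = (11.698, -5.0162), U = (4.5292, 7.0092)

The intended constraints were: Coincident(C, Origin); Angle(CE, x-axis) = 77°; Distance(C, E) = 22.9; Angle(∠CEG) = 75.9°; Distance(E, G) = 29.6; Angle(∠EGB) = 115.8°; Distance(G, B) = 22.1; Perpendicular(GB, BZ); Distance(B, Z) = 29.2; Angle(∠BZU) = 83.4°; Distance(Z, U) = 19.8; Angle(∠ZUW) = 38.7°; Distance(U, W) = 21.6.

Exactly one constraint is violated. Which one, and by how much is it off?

Distance(U, W) = 21.6 — off by 7.60.

C = (0.00, 0.00) ✓; CE at 77.00° ✓; |CE| = 22.90 ✓; ∠CEG = 75.90° ✓; |EG| = 29.60 ✓; ∠EGB = 115.8° ✓; |GB| = 22.10 ✓; ∠(GB, BZ) = 90.00° ✓; |BZ| = 29.20 ✓; ∠BZU = 83.40° ✓; |ZU| = 19.80 ✓; ∠ZUW = 38.70° ✓; |UW| = 14.00 ✗.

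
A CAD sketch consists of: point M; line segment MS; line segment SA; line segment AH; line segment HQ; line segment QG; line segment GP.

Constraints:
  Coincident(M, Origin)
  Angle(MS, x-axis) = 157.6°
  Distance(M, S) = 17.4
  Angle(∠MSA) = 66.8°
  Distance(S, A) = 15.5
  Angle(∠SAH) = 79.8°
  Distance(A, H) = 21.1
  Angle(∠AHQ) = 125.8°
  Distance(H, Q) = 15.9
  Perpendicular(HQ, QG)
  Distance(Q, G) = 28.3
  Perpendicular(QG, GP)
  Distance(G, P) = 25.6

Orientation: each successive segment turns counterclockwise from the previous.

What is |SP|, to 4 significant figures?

12.19

HQ is perpendicular to QG, so QG runs at 155.2°; with |QG| = 28.3, G = (-14.18, 21.46). The perpendicularity gives GP at right angles to QG, so GP runs at -114.8°; with |GP| = 25.6, P = (-24.92, -1.777). Then |SP| = |P − S| = 12.19.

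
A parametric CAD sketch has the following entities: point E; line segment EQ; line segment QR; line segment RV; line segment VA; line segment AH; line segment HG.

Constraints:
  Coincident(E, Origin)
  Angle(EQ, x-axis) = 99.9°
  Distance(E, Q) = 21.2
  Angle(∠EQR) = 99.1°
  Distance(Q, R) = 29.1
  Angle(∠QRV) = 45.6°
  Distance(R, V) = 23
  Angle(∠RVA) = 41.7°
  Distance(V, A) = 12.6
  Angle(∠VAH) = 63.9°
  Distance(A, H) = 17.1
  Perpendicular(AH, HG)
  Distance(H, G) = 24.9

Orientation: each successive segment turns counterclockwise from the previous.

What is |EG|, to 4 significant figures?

23.79

E is at the origin; EQ runs at 99.9° with length 21.2, so Q = (-3.645, 20.88). ∠EQR = 99.1° gives QR at -179.2° from the x-axis; with |QR| = 29.1, R = (-32.74, 20.48). ∠QRV = 45.6° gives RV at -44.80° from the x-axis; with |RV| = 23.0, V = (-16.42, 4.271). ∠RVA = 41.7° gives VA at 93.50° from the x-axis; with |VA| = 12.6, A = (-17.19, 16.85). ∠VAH = 63.9° gives AH at -150.4° from the x-axis; with |AH| = 17.1, H = (-32.06, 8.402). The perpendicularity gives HG at right angles to AH, so HG runs at -60.40°; with |HG| = 24.9, G = (-19.76, -13.25). Then |EG| = |G − E| = 23.79.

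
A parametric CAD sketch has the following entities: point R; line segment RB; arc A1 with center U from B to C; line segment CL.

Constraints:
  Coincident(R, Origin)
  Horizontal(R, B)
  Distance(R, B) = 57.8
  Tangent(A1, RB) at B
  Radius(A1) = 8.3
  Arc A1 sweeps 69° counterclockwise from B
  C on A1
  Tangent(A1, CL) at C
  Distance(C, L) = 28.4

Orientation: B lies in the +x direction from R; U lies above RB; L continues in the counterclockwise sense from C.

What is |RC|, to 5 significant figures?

65.765

R is at the origin; RB is horizontal with |RB| = 57.8 and B on the +x side, so B = (57.800, 0.0000). The tangent condition forces UB to be normal to RB, so U = B + (0, 8.3) = (57.800, 8.3000). On A1, B sits at bearing -90° from U; a 69° counterclockwise sweep puts C at bearing -21°, so C = U + 8.3·(cos -21°, sin -21°) = (65.549, 5.3255). Then |RC| = |C − R| = 65.765.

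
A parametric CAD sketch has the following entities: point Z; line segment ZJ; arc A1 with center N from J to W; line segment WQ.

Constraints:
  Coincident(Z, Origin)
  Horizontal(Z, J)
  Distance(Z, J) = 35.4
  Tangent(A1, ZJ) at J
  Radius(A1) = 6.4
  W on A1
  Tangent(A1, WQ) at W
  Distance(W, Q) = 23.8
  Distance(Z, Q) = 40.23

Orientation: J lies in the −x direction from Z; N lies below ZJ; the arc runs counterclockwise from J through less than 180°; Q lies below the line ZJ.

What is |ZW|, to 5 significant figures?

41.892

Checks: |NW| = 6.400 ✓; ∠(NW, WQ) = 90.00° ✓; |WQ| = 23.80 ✓; |ZQ| = 40.23 ✓.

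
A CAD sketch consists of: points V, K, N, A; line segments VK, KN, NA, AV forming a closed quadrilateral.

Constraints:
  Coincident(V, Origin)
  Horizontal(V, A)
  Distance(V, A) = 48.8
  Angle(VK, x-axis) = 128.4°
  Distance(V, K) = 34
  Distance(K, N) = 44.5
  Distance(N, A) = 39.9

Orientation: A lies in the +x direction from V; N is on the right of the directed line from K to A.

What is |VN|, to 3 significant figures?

11.0

V is at the origin; V and A share the same y with |VA| = 48.8 and A in +x, so A = (48.8, 0). VK runs at 128.4° with |VK| = 34.0, so K = (-21.1, 26.6). N is determined by |KN| = 44.5 and |NA| = 39.9 together: it lies at the intersection of circle(K, 44.5) and circle(A, 39.9). With |KA| = 74.8, the foot of the radical line on KA is 40.0 from K and the perpendicular offset is √(44.5² − 40.0²) = 19.5. Taking the right-of-KA solution: N = (9.33, -5.81).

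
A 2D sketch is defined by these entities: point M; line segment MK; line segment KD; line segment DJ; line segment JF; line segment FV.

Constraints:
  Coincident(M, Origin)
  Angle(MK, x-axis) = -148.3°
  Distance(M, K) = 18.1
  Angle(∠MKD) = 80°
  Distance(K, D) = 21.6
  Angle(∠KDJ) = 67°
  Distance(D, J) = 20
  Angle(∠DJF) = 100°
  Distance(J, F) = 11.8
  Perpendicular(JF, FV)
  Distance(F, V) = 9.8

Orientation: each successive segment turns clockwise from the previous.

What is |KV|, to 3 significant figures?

7.66

∠DJF = 100.0° gives JF at -81.3° from the x-axis; with |JF| = 11.8, F = (-1.61, -1.56). JF is perpendicular to FV, so FV runs at -171°; with |FV| = 9.8, V = (-11.3, -3.04). Then |KV| = |V − K| = 7.66.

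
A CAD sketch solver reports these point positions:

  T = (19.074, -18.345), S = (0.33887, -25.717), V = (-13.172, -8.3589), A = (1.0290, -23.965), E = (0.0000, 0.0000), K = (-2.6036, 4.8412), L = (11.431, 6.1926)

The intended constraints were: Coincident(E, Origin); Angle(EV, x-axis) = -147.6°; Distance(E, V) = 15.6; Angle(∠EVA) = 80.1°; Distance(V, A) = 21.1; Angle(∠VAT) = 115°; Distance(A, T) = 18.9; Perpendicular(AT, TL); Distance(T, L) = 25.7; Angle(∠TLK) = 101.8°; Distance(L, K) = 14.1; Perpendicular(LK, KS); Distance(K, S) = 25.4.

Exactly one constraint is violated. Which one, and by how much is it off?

Distance(K, S) = 25.4 — off by 5.30.

E = (0.00, 0.00) ✓; EV at -147.6° ✓; |EV| = 15.60 ✓; ∠EVA = 80.10° ✓; |VA| = 21.10 ✓; ∠VAT = 115.0° ✓; |AT| = 18.90 ✓; ∠(AT, TL) = 90.00° ✓; |TL| = 25.70 ✓; ∠TLK = 101.8° ✓; |LK| = 14.10 ✓; ∠(LK, KS) = 90.00° ✓; |KS| = 30.70 ✗.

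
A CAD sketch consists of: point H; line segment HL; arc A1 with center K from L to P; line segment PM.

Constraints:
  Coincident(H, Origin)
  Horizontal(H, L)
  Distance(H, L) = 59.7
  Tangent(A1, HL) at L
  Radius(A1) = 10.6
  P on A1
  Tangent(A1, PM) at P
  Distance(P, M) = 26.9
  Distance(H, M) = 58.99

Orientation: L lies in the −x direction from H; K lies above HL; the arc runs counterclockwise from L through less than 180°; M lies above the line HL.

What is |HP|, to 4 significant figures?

50.07

Checks: |KP| = 10.60 ✓; ∠(KP, PM) = 90.00° ✓; |PM| = 26.90 ✓; |HM| = 58.99 ✓.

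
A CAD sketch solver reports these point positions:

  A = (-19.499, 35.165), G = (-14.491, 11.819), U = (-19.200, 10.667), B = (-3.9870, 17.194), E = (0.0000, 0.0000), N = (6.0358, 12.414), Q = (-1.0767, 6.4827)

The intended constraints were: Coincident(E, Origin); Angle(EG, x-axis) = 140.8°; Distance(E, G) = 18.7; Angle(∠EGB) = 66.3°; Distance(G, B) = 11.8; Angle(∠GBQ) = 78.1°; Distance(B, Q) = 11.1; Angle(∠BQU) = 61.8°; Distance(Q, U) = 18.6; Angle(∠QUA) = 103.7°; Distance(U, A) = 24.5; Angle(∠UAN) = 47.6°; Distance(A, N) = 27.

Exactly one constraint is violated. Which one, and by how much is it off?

Distance(A, N) = 27 — off by 7.20.

E = (0.00, 0.00) ✓; EG at 140.8° ✓; |EG| = 18.70 ✓; ∠EGB = 66.30° ✓; |GB| = 11.80 ✓; ∠GBQ = 78.10° ✓; |BQ| = 11.10 ✓; ∠BQU = 61.80° ✓; |QU| = 18.60 ✓; ∠QUA = 103.7° ✓; |UA| = 24.50 ✓; ∠UAN = 47.60° ✓; |AN| = 34.20 ✗.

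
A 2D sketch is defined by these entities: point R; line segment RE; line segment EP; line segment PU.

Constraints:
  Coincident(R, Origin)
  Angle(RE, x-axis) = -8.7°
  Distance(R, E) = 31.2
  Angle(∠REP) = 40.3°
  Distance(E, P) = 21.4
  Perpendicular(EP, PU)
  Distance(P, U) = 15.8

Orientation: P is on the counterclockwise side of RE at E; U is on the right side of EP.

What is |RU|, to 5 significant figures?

36.059

∠REP = 40.3°, so EP runs at -8.7° + (180° − 40.3°) = 131.00° from the x-axis; with |EP| = 21.4, P = E + 21.4·(cos 131.00°, sin 131.00°) = (16.801, 11.431). The perpendicularity gives PU at right angles to EP; with |PU| = 15.8 on the right of EP, U = P + 15.8·(0.75471, 0.65606) = (28.726, 21.797). Then |RU| = |U − R| = 36.059.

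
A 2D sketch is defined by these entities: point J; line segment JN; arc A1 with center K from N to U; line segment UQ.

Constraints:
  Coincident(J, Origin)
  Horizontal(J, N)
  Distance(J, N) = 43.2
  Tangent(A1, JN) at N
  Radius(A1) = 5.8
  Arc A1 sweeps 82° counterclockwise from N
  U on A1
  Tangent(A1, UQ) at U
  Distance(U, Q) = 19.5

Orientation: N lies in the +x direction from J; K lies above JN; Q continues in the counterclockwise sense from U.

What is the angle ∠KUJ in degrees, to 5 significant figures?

13.825°

J is at the origin; JN is horizontal with |JN| = 43.2 and N on the +x side, so N = (43.200, 0.0000). Since A1 is tangent to JN there, KN ⟂ JN, so K = N + (0, 5.8) = (43.200, 5.8000). On A1, N sits at bearing -90° from K; an 82° counterclockwise sweep puts U at bearing -8°, so U = K + 5.8·(cos -8°, sin -8°) = (48.944, 4.9928). Then cos ∠KUJ = UK·UJ / (|UK||UJ|), giving 13.825°.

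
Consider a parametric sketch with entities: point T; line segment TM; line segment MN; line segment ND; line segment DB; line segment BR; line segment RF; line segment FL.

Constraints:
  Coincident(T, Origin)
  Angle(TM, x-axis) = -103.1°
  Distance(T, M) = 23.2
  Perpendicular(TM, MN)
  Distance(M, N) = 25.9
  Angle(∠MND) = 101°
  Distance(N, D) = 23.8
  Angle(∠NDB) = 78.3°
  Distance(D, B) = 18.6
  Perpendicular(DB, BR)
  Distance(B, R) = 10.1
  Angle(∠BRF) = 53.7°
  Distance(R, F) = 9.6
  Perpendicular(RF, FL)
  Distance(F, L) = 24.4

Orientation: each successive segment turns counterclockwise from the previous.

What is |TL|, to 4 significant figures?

15.89

T is at the origin; TM runs at -103.1° with length 23.2, so M = (-5.258, -22.60). TM ⟂ MN, so MN runs at -13.10°; with |MN| = 25.9, N = (19.97, -28.47). ∠MND = 101.0° gives ND at 65.90° from the x-axis; with |ND| = 23.8, D = (29.69, -6.741). ∠NDB = 78.3° gives DB at 167.6° from the x-axis; with |DB| = 18.6, B = (11.52, -2.747). DB is perpendicular to BR, so BR runs at -102.4°; with |BR| = 10.1, R = (9.351, -12.61). ∠BRF = 53.7° gives RF at 23.90° from the x-axis; with |RF| = 9.6, F = (18.13, -8.722). RF is perpendicular to FL, so FL runs at 113.9°; with |FL| = 24.4, L = (8.242, 13.59). Then |TL| = |L − T| = 15.89.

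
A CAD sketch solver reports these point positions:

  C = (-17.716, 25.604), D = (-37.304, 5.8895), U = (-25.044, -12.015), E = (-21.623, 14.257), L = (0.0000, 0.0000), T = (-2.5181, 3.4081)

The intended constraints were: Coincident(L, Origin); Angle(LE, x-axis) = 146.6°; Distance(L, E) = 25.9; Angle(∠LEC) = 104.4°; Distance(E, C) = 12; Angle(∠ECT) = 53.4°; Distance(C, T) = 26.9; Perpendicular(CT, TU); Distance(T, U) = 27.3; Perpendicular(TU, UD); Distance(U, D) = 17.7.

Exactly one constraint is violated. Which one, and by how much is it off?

Distance(U, D) = 17.7 — off by 4.00.

L = (0.00, 0.00) ✓; LE at 146.6° ✓; |LE| = 25.90 ✓; ∠LEC = 104.4° ✓; |EC| = 12.00 ✓; ∠ECT = 53.40° ✓; |CT| = 26.90 ✓; ∠(CT, TU) = 90.00° ✓; |TU| = 27.30 ✓; ∠(TU, UD) = 90.00° ✓; |UD| = 21.70 ✗.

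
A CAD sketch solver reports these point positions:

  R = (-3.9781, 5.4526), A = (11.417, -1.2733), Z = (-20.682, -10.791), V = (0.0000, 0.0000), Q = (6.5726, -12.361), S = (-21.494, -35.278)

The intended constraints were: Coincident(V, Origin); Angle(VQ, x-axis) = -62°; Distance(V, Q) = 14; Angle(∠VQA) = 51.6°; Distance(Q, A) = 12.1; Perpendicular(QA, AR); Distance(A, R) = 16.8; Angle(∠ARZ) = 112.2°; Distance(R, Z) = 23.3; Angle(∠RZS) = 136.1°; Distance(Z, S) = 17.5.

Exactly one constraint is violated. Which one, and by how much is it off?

Distance(Z, S) = 17.5 — off by 7.00.

V = (0.00, 0.00) ✓; VQ at -62.00° ✓; |VQ| = 14.00 ✓; ∠VQA = 51.60° ✓; |QA| = 12.10 ✓; ∠(QA, AR) = 90.00° ✓; |AR| = 16.80 ✓; ∠ARZ = 112.2° ✓; |RZ| = 23.30 ✓; ∠RZS = 136.1° ✓; |ZS| = 24.50 ✗.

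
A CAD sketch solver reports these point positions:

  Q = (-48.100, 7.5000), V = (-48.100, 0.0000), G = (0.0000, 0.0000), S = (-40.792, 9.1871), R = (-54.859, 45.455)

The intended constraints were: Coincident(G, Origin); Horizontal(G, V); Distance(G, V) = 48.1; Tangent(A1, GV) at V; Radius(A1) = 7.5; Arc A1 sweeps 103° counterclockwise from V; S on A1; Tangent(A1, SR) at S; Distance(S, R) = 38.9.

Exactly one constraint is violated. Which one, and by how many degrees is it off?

Tangent(A1, SR) at S — off by 8.20°.

G = (0.00, 0.00) ✓; G.y = 0.00, V.y = 0.00 ✓; |GV| = 48.10 ✓; ∠(QV, VG) = 90.00° ✓; |QV| = 7.500 ✓; bearing(Q→S) − bearing(Q→V) = 103.0° ✓; |QS| = 7.500 ✓; ∠(QS, SR) = 81.80° ✗; |SR| = 38.90 ✓.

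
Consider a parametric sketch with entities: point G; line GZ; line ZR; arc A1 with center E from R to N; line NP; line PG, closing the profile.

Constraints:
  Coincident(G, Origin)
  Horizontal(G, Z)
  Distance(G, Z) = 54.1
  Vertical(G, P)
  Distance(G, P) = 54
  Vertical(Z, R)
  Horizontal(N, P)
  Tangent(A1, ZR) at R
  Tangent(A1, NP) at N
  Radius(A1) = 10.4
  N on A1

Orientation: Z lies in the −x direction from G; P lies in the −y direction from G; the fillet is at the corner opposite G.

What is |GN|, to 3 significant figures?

69.5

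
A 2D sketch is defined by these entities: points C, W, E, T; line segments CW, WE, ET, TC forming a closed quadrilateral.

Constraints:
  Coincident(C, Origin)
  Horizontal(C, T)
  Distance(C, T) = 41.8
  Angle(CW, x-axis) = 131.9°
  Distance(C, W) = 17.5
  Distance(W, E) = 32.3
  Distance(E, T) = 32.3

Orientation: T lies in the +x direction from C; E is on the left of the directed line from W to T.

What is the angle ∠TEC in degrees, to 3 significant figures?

84.5°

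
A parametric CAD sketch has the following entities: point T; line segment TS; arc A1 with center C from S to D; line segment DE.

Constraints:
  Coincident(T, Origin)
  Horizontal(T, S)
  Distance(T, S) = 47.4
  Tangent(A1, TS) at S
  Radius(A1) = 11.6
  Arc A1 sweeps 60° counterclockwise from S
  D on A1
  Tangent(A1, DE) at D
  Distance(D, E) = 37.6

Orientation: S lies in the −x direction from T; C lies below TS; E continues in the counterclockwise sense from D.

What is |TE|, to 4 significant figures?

85.35

T is at the origin; TS is horizontal with |TS| = 47.4 and S on the −x side, so S = (-47.40, 0.000). Tangency of A1 to TS means the radius CS is perpendicular to TS, so C = S + (0, -11.6) = (-47.40, -11.60). On A1, S sits at bearing 90° from C; a 60° counterclockwise sweep puts D at bearing 150°, so D = C + 11.6·(cos 150°, sin 150°) = (-57.45, -5.800). Since A1 is tangent to DE there, CD ⟂ DE, so DE runs along (−sin 150°, cos 150°); with |DE| = 37.6, E = (-76.25, -38.36). Then |TE| = |E − T| = 85.35.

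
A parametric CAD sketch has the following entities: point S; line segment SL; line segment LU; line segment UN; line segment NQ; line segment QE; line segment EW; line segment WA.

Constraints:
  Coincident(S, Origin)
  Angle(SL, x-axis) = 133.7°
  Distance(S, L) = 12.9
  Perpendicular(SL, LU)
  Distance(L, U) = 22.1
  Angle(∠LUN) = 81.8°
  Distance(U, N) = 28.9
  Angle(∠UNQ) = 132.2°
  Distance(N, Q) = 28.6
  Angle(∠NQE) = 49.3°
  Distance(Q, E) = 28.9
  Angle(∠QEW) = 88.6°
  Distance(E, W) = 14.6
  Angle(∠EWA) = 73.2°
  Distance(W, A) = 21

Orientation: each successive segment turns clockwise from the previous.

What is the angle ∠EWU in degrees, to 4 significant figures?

111.0°

S is at the origin; SL runs at 133.7° with length 12.9, so L = (-8.912, 9.326). SL is perpendicular to LU, so LU runs at 43.70°; with |LU| = 22.1, U = (7.065, 24.59). ∠LUN = 81.8° gives UN at -54.50° from the x-axis; with |UN| = 28.9, N = (23.85, 1.067). ∠UNQ = 132.2° gives NQ at -102.3° from the x-axis; with |NQ| = 28.6, Q = (17.75, -26.88). ∠NQE = 49.3° gives QE at 127.0° from the x-axis; with |QE| = 28.9, E = (0.3624, -3.796). ∠QEW = 88.6° gives EW at 35.60° from the x-axis; with |EW| = 14.6, W = (12.23, 4.703). Then cos ∠EWU = WE·WU / (|WE||WU|), giving 111.0°.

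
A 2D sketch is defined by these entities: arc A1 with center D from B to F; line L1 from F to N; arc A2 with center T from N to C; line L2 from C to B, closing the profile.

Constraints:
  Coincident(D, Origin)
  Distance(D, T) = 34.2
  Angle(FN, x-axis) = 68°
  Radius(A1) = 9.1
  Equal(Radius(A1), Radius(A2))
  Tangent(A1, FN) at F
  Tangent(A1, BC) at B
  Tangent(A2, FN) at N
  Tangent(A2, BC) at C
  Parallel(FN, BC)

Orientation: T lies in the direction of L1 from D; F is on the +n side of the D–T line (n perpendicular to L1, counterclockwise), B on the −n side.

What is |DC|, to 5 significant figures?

35.390

The slot axis is L1's direction at 68.0°, so u = (cos 68.0°, sin 68.0°) = (0.37461, 0.92718) and n = (−sin 68.0°, cos 68.0°) = (-0.92718, 0.37461). D is at the origin and T lies 34.2 along u from D, so T = 34.2·u = (12.812, 31.710). Tangency of A1 to both parallel lines with radius 9.1 puts F and B at D ± 9.1·n: F = (-8.4374, 3.4089), B = (8.4374, -3.4089). Equal radii place N and C the same way about T: N = T + 9.1·n = (4.3742, 35.119), C = T − 9.1·n = (21.249, 28.301). Then |DC| = |C − D| = 35.390.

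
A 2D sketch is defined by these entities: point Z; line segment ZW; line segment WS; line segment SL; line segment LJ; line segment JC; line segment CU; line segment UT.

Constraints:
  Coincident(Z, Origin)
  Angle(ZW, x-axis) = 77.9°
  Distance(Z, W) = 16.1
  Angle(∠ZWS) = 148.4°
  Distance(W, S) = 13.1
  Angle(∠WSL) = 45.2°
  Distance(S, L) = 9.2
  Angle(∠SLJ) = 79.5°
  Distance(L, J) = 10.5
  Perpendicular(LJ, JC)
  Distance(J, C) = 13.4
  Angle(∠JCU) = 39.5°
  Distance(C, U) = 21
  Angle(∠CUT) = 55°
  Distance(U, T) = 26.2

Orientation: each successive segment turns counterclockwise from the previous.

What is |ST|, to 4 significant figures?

25.68

Z is at the origin; ZW runs at 77.9° with length 16.1, so W = (3.375, 15.74). ∠ZWS = 148.4° gives WS at 109.5° from the x-axis; with |WS| = 13.1, S = (-0.9980, 28.09). ∠WSL = 45.2° gives SL at -115.7° from the x-axis; with |SL| = 9.2, L = (-4.988, 19.80). ∠SLJ = 79.5° gives LJ at -15.20° from the x-axis; with |LJ| = 10.5, J = (5.145, 17.05). The perpendicularity gives JC at right angles to LJ, so JC runs at 74.80°; with |JC| = 13.4, C = (8.658, 29.98). ∠JCU = 39.5° gives CU at -144.7° from the x-axis; with |CU| = 21.0, U = (-8.481, 17.84). ∠CUT = 55.0° gives UT at -19.70° from the x-axis; with |UT| = 26.2, T = (16.19, 9.012). Then |ST| = |T − S| = 25.68.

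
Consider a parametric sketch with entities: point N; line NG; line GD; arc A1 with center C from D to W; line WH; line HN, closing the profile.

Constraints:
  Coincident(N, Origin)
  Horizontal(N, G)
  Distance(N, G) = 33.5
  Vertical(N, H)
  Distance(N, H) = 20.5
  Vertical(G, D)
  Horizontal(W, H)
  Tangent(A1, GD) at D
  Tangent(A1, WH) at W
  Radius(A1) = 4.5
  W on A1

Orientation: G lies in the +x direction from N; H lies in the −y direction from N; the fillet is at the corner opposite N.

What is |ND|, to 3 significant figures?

37.1

N is at the origin; NG is horizontal with |NG| = 33.5 and G on the +x side, so G = (33.5, 0.00). NH is vertical with |NH| = 20.5 and H on the −y side, so H = (0.00, -20.5). The virtual corner opposite N is at (33.5, -20.5). Since A1 is tangent to GD there, CD ⟂ GD and since A1 is tangent to WH there, CW ⟂ WH, with radius 4.5, so the center C sits 4.5 in from both sides at C = (29.0, -16.0). That places the tangent points at D = (33.5, -16.0) on GD and W = (29.0, -20.5) on WH. Then |ND| = |D − N| = 37.1.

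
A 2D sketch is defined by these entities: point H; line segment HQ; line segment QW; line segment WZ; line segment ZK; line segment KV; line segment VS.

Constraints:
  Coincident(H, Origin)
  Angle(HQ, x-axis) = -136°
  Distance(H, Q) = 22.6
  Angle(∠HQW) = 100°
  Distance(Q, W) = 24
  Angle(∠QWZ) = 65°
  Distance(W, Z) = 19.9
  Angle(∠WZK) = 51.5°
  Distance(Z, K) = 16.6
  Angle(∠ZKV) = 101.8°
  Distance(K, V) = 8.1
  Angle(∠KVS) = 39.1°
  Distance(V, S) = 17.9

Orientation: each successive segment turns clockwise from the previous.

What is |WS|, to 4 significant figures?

20.56

H is at the origin; HQ runs at -136.0° with length 22.6, so Q = (-16.26, -15.70). ∠HQW = 100.0° gives QW at 144.0° from the x-axis; with |QW| = 24.0, W = (-35.67, -1.592). ∠QWZ = 65.0° gives WZ at 29.00° from the x-axis; with |WZ| = 19.9, Z = (-18.27, 8.055). ∠WZK = 51.5° gives ZK at -99.50° from the x-axis; with |ZK| = 16.6, K = (-21.01, -8.317). ∠ZKV = 101.8° gives KV at -177.7° from the x-axis; with |KV| = 8.1, V = (-29.10, -8.642). ∠KVS = 39.1° gives VS at 41.40° from the x-axis; with |VS| = 17.9, S = (-15.67, 3.195). Then |WS| = |S − W| = 20.56.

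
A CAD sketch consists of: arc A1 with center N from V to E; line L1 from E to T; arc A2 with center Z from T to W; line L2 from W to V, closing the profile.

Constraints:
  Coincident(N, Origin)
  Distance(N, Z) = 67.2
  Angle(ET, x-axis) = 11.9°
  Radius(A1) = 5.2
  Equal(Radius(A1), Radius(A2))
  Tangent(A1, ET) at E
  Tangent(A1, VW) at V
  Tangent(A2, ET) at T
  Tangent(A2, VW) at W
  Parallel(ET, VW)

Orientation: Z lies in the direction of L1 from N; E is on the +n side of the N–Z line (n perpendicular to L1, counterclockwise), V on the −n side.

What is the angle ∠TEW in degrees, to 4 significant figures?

8.797°

The slot axis is L1's direction at 11.9°, so u = (cos 11.9°, sin 11.9°) = (0.9785, 0.2062) and n = (−sin 11.9°, cos 11.9°) = (-0.2062, 0.9785). N is at the origin and Z lies 67.2 along u from N, so Z = 67.2·u = (65.76, 13.86). Tangency of A1 to both parallel lines with radius 5.2 puts E and V at N ± 5.2·n: E = (-1.072, 5.088), V = (1.072, -5.088). Equal radii place T and W the same way about Z: T = Z + 5.2·n = (64.68, 18.95), W = Z − 5.2·n = (66.83, 8.769). Then cos ∠TEW = ET·EW / (|ET||EW|), giving 8.797°.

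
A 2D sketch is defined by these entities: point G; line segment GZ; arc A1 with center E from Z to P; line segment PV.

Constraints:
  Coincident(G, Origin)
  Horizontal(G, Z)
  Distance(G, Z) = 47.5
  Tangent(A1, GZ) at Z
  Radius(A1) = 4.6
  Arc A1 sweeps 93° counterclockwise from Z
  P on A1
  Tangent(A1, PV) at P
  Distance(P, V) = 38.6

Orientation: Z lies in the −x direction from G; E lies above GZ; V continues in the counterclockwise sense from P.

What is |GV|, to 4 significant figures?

62.46

On A1, Z sits at bearing -90° from E; a 93° counterclockwise sweep puts P at bearing 3°, so P = E + 4.6·(cos 3°, sin 3°) = (-42.91, 4.841). The tangent condition forces EP to be normal to PV, so PV runs along (−sin 3°, cos 3°); with |PV| = 38.6, V = (-44.93, 43.39). Then |GV| = |V − G| = 62.46.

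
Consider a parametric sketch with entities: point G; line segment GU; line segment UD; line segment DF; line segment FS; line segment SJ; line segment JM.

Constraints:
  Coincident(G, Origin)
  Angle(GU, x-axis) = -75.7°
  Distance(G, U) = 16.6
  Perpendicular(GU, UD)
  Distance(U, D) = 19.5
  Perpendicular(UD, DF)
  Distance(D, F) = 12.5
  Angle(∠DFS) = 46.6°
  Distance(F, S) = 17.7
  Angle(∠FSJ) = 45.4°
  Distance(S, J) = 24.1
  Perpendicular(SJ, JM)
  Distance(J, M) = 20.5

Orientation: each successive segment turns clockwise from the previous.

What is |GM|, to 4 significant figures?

31.62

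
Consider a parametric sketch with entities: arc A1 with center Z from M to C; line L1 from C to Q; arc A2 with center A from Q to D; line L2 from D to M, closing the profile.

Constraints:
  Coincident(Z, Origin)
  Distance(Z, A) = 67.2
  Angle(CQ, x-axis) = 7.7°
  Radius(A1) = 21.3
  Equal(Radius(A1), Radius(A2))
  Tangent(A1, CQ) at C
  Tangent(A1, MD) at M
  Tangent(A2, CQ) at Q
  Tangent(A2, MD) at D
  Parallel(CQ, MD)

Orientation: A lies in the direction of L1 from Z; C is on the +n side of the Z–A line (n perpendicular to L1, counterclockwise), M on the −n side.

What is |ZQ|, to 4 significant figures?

70.49

The slot axis is L1's direction at 7.7°, so u = (cos 7.7°, sin 7.7°) = (0.9910, 0.1340) and n = (−sin 7.7°, cos 7.7°) = (-0.1340, 0.9910). Z is at the origin and A lies 67.2 along u from Z, so A = 67.2·u = (66.59, 9.004). Tangency of A1 to both parallel lines with radius 21.3 puts C and M at Z ± 21.3·n: C = (-2.854, 21.11), M = (2.854, -21.11). Equal radii place Q and D the same way about A: Q = A + 21.3·n = (63.74, 30.11), D = A − 21.3·n = (69.45, -12.10). Then |ZQ| = |Q − Z| = 70.49.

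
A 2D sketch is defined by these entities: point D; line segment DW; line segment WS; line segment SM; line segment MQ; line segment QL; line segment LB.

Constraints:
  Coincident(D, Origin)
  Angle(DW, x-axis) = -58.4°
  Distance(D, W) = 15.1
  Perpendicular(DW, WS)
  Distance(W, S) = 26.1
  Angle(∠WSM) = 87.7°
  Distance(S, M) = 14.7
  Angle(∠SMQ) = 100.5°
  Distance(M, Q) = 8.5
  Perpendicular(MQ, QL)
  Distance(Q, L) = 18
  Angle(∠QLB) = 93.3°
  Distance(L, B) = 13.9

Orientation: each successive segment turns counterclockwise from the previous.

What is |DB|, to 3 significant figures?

34.4

MQ is perpendicular to QL, so QL runs at -66.6°; with |QL| = 18.0, L = (21.3, -6.88). ∠QLB = 93.3° gives LB at 20.1° from the x-axis; with |LB| = 13.9, B = (34.3, -2.10). Then |DB| = |B − D| = 34.4.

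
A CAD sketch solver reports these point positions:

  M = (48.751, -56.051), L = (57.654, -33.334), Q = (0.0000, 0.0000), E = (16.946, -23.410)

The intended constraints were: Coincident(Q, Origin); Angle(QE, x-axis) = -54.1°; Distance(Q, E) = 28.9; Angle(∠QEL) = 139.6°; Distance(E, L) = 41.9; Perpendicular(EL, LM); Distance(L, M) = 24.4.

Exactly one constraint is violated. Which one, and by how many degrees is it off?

Perpendicular(EL, LM) — off by 7.70°.

Q = (0.00, 0.00) ✓; QE at -54.10° ✓; |QE| = 28.90 ✓; ∠QEL = 139.6° ✓; |EL| = 41.90 ✓; ∠(EL, LM) = 97.70° ✗; |LM| = 24.40 ✓.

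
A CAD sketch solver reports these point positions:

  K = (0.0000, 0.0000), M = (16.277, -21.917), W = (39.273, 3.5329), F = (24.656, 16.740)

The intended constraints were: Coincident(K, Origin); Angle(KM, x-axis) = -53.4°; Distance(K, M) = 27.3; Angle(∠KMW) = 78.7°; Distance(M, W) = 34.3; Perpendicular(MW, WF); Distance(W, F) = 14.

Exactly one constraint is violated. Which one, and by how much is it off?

Distance(W, F) = 14 — off by 5.70.

K = (0.00, 0.00) ✓; KM at -53.40° ✓; |KM| = 27.30 ✓; ∠KMW = 78.70° ✓; |MW| = 34.30 ✓; ∠(MW, WF) = 90.00° ✓; |WF| = 19.70 ✗.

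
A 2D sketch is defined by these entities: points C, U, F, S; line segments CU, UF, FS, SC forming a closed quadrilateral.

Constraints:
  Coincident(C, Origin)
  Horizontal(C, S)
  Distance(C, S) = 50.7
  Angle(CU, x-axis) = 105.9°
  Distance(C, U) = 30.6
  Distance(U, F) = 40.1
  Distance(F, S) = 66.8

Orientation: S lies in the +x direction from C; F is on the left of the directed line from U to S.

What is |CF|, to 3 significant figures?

61.8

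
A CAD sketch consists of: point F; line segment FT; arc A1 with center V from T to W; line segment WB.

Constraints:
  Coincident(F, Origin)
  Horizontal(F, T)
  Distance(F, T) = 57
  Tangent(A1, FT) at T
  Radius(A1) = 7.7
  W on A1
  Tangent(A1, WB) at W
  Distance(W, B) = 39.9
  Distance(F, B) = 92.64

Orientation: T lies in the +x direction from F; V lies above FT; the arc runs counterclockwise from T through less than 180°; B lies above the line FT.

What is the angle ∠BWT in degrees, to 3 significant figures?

151°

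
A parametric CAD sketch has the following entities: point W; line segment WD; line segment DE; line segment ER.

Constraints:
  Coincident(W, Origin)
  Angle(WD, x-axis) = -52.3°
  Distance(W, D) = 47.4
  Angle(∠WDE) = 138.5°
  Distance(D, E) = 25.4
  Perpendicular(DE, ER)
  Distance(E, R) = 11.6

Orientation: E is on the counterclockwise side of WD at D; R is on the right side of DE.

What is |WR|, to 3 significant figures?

74.6

W is at the origin; WD runs at -52.3° with length 47.4, so D = 47.4·(cos -52.3°, sin -52.3°) = (29.0, -37.5). ∠WDE = 138.5°, so DE runs at -52.3° + (180° − 138.5°) = -10.8° from the x-axis; with |DE| = 25.4, E = D + 25.4·(cos -10.8°, sin -10.8°) = (53.9, -42.3). The perpendicularity gives ER at right angles to DE; with |ER| = 11.6 on the right of DE, R = E + 11.6·(-0.187, -0.982) = (51.8, -53.7). Then |WR| = |R − W| = 74.6.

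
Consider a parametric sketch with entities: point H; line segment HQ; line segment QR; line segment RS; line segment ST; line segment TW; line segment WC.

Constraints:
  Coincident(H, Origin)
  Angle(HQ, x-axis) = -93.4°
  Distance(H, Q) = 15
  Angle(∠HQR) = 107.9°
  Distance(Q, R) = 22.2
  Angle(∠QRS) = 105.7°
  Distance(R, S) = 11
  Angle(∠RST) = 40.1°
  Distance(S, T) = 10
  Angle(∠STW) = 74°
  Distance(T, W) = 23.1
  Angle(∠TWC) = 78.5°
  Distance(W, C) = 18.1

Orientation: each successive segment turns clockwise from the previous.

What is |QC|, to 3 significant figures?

43.7

∠STW = 74.0° gives TW at -126° from the x-axis; with |TW| = 23.1, W = (-32.0, -33.2). ∠TWC = 78.5° gives WC at 133° from the x-axis; with |WC| = 18.1, C = (-44.3, -19.9). Then |QC| = |C − Q| = 43.7.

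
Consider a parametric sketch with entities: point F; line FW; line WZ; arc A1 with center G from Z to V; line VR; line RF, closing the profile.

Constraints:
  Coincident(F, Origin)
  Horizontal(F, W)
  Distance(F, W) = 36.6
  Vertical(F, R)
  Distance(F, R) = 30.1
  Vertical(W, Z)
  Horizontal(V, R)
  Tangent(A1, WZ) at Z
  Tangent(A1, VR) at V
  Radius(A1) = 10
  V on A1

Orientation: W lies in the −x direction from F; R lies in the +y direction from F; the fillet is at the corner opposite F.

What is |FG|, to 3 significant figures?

33.3

F is at the origin; F and W share the same y with |FW| = 36.6 and W on the −x side, so W = (-36.6, 0.00). F and R share the same x with |FR| = 30.1 and R on the +y side, so R = (0.00, 30.1). The virtual corner opposite F is at (-36.6, 30.1). The tangent condition forces GZ to be normal to WZ and tangency of A1 to VR means the radius GV is perpendicular to VR, with radius 10.0, so the center G sits 10.0 in from both sides at G = (-26.6, 20.1). Then |FG| = |G − F| = 33.3.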